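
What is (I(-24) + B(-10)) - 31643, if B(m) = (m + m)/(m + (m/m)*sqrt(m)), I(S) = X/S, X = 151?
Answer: -8354933/264 + 2*I*sqrt(10)/11 ≈ -31647.0 + 0.57496*I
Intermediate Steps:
I(S) = 151/S
B(m) = 2*m/(m + sqrt(m)) (B(m) = (2*m)/(m + 1*sqrt(m)) = (2*m)/(m + sqrt(m)) = 2*m/(m + sqrt(m)))
(I(-24) + B(-10)) - 31643 = (151/(-24) + 2*(-10)**2/((-10)**2 + (-10)**(3/2))) - 31643 = (151*(-1/24) + 2*100/(100 - 10*I*sqrt(10))) - 31643 = (-151/24 + 200/(100 - 10*I*sqrt(10))) - 31643 = -759583/24 + 200/(100 - 10*I*sqrt(10))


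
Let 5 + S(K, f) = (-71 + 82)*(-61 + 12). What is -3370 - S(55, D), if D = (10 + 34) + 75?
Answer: -2826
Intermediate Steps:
D = 119 (D = 44 + 75 = 119)
S(K, f) = -544 (S(K, f) = -5 + (-71 + 82)*(-61 + 12) = -5 + 11*(-49) = -5 - 539 = -544)
-3370 - S(55, D) = -3370 - 1*(-544) = -3370 + 544 = -2826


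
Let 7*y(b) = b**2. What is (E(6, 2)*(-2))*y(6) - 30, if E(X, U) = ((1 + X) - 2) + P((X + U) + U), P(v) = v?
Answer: -1290/7 ≈ -184.29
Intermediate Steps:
E(X, U) = -1 + 2*U + 2*X (E(X, U) = ((1 + X) - 2) + ((X + U) + U) = (-1 + X) + ((U + X) + U) = (-1 + X) + (X + 2*U) = -1 + 2*U + 2*X)
y(b) = b**2/7
(E(6, 2)*(-2))*y(6) - 30 = ((-1 + 2*2 + 2*6)*(-2))*((1/7)*6**2) - 30 = ((-1 + 4 + 12)*(-2))*((1/7)*36) - 30 = (15*(-2))*(36/7) - 30 = -30*36/7 - 30 = -1080/7 - 30 = -1290/7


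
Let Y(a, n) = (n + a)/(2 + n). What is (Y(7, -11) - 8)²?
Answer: 4624/81 ≈ 57.086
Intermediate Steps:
Y(a, n) = (a + n)/(2 + n)
(Y(7, -11) - 8)² = ((7 - 11)/(2 - 11) - 8)² = (-4/(-9) - 8)² = (-⅑*(-4) - 8)² = (4/9 - 8)² = (-68/9)² = 4624/81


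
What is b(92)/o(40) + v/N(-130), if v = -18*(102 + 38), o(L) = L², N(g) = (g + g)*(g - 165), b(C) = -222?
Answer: -105297/613600 ≈ -0.17161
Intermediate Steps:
N(g) = 2*g*(-165 + g) (N(g) = (2*g)*(-165 + g) = 2*g*(-165 + g))
v = -2520 (v = -18*140 = -2520)
b(92)/o(40) + v/N(-130) = -222/(40²) - 2520*(-1/(260*(-165 - 130))) = -222/1600 - 2520/(2*(-130)*(-295)) = -222*1/1600 - 2520/76700 = -111/800 - 2520*1/76700 = -111/800 - 126/3835 = -105297/613600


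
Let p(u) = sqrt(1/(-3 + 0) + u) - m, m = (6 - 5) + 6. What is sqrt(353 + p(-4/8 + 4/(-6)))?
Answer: sqrt(1384 + 2*I*sqrt(6))/2 ≈ 18.601 + 0.032921*I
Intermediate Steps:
m = 7 (m = 1 + 6 = 7)
p(u) = -7 + sqrt(-1/3 + u) (p(u) = sqrt(1/(-3 + 0) + u) - 1*7 = sqrt(1/(-3) + u) - 7 = sqrt(-1/3 + u) - 7 = -7 + sqrt(-1/3 + u))
sqrt(353 + p(-4/8 + 4/(-6))) = sqrt(353 + (-7 + sqrt(-3 + 9*(-4/8 + 4/(-6)))/3)) = sqrt(353 + (-7 + sqrt(-3 + 9*(-4*1/8 + 4*(-1/6)))/3)) = sqrt(353 + (-7 + sqrt(-3 + 9*(-1/2 - 2/3))/3)) = sqrt(353 + (-7 + sqrt(-3 + 9*(-7/6))/3)) = sqrt(353 + (-7 + sqrt(-3 - 21/2)/3)) = sqrt(353 + (-7 + sqrt(-27/2)/3)) = sqrt(353 + (-7 + (3*I*sqrt(6)/2)/3)) = sqrt(353 + (-7 + I*sqrt(6)/2)) = sqrt(346 + I*sqrt(6)/2)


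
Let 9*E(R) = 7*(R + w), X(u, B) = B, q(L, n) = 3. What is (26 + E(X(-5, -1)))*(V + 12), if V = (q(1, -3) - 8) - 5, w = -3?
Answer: 412/9 ≈ 45.778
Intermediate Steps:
V = -10 (V = (3 - 8) - 5 = -5 - 5 = -10)
E(R) = -7/3 + 7*R/9 (E(R) = (7*(R - 3))/9 = (7*(-3 + R))/9 = (-21 + 7*R)/9 = -7/3 + 7*R/9)
(26 + E(X(-5, -1)))*(V + 12) = (26 + (-7/3 + (7/9)*(-1)))*(-10 + 12) = (26 + (-7/3 - 7/9))*2 = (26 - 28/9)*2 = (206/9)*2 = 412/9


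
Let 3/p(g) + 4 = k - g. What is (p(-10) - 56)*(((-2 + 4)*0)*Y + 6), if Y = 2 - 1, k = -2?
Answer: -663/2 ≈ -331.50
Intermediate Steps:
p(g) = 3/(-6 - g) (p(g) = 3/(-4 + (-2 - g)) = 3/(-6 - g))
Y = 1
(p(-10) - 56)*(((-2 + 4)*0)*Y + 6) = (-3/(6 - 10) - 56)*(((-2 + 4)*0)*1 + 6) = (-3/(-4) - 56)*((2*0)*1 + 6) = (-3*(-¼) - 56)*(0*1 + 6) = (¾ - 56)*(0 + 6) = -221/4*6 = -663/2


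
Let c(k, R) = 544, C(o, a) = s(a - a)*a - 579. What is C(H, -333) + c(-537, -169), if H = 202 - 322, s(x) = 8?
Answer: -2699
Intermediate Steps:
H = -120
C(o, a) = -579 + 8*a (C(o, a) = 8*a - 579 = -579 + 8*a)
C(H, -333) + c(-537, -169) = (-579 + 8*(-333)) + 544 = (-579 - 2664) + 544 = -3243 + 544 = -2699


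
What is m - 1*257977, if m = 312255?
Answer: 54278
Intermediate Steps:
m - 1*257977 = 312255 - 1*257977 = 312255 - 257977 = 54278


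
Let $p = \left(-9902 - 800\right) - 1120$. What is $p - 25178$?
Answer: $-37000$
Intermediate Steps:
$p = -11822$ ($p = -10702 - 1120 = -11822$)
$p - 25178 = -11822 - 25178 = -37000$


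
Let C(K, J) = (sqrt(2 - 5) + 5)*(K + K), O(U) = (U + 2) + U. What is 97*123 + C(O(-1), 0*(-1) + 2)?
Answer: 11931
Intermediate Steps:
O(U) = 2 + 2*U (O(U) = (2 + U) + U = 2 + 2*U)
C(K, J) = 2*K*(5 + I*sqrt(3)) (C(K, J) = (sqrt(-3) + 5)*(2*K) = (I*sqrt(3) + 5)*(2*K) = (5 + I*sqrt(3))*(2*K) = 2*K*(5 + I*sqrt(3)))
97*123 + C(O(-1), 0*(-1) + 2) = 97*123 + 2*(2 + 2*(-1))*(5 + I*sqrt(3)) = 11931 + 2*(2 - 2)*(5 + I*sqrt(3)) = 11931 + 2*0*(5 + I*sqrt(3)) = 11931 + 0 = 11931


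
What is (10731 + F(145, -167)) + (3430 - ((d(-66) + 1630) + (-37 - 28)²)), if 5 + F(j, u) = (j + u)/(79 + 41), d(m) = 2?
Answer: 497929/60 ≈ 8298.8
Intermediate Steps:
F(j, u) = -5 + j/120 + u/120 (F(j, u) = -5 + (j + u)/(79 + 41) = -5 + (j + u)/120 = -5 + (j + u)*(1/120) = -5 + (j/120 + u/120) = -5 + j/120 + u/120)
(10731 + F(145, -167)) + (3430 - ((d(-66) + 1630) + (-37 - 28)²)) = (10731 + (-5 + (1/120)*145 + (1/120)*(-167))) + (3430 - ((2 + 1630) + (-37 - 28)²)) = (10731 + (-5 + 29/24 - 167/120)) + (3430 - (1632 + (-65)²)) = (10731 - 311/60) + (3430 - (1632 + 4225)) = 643549/60 + (3430 - 1*5857) = 643549/60 + (3430 - 5857) = 643549/60 - 2427 = 497929/60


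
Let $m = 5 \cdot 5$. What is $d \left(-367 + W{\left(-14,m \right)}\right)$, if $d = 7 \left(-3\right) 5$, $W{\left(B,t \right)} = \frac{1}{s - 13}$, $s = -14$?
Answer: $\frac{346850}{9} \approx 38539.0$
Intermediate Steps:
$m = 25$
$W{\left(B,t \right)} = - \frac{1}{27}$ ($W{\left(B,t \right)} = \frac{1}{-14 - 13} = \frac{1}{-27} = - \frac{1}{27}$)
$d = -105$ ($d = \left(-21\right) 5 = -105$)
$d \left(-367 + W{\left(-14,m \right)}\right) = - 105 \left(-367 - \frac{1}{27}\right) = \left(-105\right) \left(- \frac{9910}{27}\right) = \frac{346850}{9}$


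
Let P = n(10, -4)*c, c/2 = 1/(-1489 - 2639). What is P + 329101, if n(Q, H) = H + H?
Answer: 84908059/258 ≈ 3.2910e+5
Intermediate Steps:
n(Q, H) = 2*H
c = -1/2064 (c = 2/(-1489 - 2639) = 2/(-4128) = 2*(-1/4128) = -1/2064 ≈ -0.00048450)
P = 1/258 (P = (2*(-4))*(-1/2064) = -8*(-1/2064) = 1/258 ≈ 0.0038760)
P + 329101 = 1/258 + 329101 = 84908059/258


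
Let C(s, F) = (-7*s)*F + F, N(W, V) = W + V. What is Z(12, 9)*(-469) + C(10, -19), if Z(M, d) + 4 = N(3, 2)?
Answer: 842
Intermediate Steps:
N(W, V) = V + W
Z(M, d) = 1 (Z(M, d) = -4 + (2 + 3) = -4 + 5 = 1)
C(s, F) = F - 7*F*s (C(s, F) = -7*F*s + F = F - 7*F*s)
Z(12, 9)*(-469) + C(10, -19) = 1*(-469) - 19*(1 - 7*10) = -469 - 19*(1 - 70) = -469 - 19*(-69) = -469 + 1311 = 842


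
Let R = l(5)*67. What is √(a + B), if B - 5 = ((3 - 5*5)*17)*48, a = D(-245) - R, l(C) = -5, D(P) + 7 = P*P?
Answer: √42406 ≈ 205.93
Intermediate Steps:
D(P) = -7 + P² (D(P) = -7 + P*P = -7 + P²)
R = -335 (R = -5*67 = -335)
a = 60353 (a = (-7 + (-245)²) - 1*(-335) = (-7 + 60025) + 335 = 60018 + 335 = 60353)
B = -17947 (B = 5 + ((3 - 5*5)*17)*48 = 5 + ((3 - 25)*17)*48 = 5 - 22*17*48 = 5 - 374*48 = 5 - 17952 = -17947)
√(a + B) = √(60353 - 17947) = √42406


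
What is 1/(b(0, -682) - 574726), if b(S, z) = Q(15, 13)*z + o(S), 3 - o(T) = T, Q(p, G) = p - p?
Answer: -1/574723 ≈ -1.7400e-6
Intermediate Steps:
Q(p, G) = 0
o(T) = 3 - T
b(S, z) = 3 - S (b(S, z) = 0*z + (3 - S) = 0 + (3 - S) = 3 - S)
1/(b(0, -682) - 574726) = 1/((3 - 1*0) - 574726) = 1/((3 + 0) - 574726) = 1/(3 - 574726) = 1/(-574723) = -1/574723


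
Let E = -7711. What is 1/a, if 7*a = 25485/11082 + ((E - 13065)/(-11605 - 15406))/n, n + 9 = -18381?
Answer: 6422251777410/2109832028503 ≈ 3.0440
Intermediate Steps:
n = -18390 (n = -9 - 18381 = -18390)
a = 2109832028503/6422251777410 (a = (25485/11082 + ((-7711 - 13065)/(-11605 - 15406))/(-18390))/7 = (25485*(1/11082) - 20776/(-27011)*(-1/18390))/7 = (8495/3694 - 20776*(-1/27011)*(-1/18390))/7 = (8495/3694 + (20776/27011)*(-1/18390))/7 = (8495/3694 - 10388/248366145)/7 = (⅐)*(2109832028503/917464539630) = 2109832028503/6422251777410 ≈ 0.32852)
1/a = 1/(2109832028503/6422251777410) = 6422251777410/2109832028503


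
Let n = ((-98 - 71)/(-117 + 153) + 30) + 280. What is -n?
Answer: -10991/36 ≈ -305.31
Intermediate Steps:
n = 10991/36 (n = (-169/36 + 30) + 280 = 911/36 + 280 = 10991/36 ≈ 305.31)
-n = -1*10991/36 = -10991/36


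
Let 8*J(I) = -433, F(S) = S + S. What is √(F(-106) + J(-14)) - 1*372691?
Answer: -372691 + I*√4258/4 ≈ -3.7269e+5 + 16.313*I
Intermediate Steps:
F(S) = 2*S
J(I) = -433/8 (J(I) = (⅛)*(-433) = -433/8)
√(F(-106) + J(-14)) - 1*372691 = √(2*(-106) - 433/8) - 1*372691 = √(-212 - 433/8) - 372691 = √(-2129/8) - 372691 = I*√4258/4 - 372691 = -372691 + I*√4258/4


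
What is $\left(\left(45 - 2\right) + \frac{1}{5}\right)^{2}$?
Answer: $\frac{46656}{25} \approx 1866.2$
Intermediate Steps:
$\left(\left(45 - 2\right) + \frac{1}{5}\right)^{2} = \left(43 + \frac{1}{5}\right)^{2} = \left(\frac{216}{5}\right)^{2} = \frac{46656}{25}$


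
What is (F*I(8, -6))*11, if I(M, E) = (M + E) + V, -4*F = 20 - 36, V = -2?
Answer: 0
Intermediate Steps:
F = 4 (F = -(20 - 36)/4 = -1/4*(-16) = 4)
I(M, E) = -2 + E + M (I(M, E) = (M + E) - 2 = (E + M) - 2 = -2 + E + M)
(F*I(8, -6))*11 = (4*(-2 - 6 + 8))*11 = (4*0)*11 = 0*11 = 0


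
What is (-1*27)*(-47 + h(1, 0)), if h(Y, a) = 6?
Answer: 1107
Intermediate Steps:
(-1*27)*(-47 + h(1, 0)) = (-1*27)*(-47 + 6) = -27*(-41) = 1107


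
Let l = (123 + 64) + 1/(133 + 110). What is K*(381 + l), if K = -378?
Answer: -1932350/9 ≈ -2.1471e+5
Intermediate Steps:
l = 45442/243 (l = 187 + 1/243 = 45442/243 ≈ 187.00)
K*(381 + l) = -378*(381 + 45442/243) = -378*138025/243 = -1932350/9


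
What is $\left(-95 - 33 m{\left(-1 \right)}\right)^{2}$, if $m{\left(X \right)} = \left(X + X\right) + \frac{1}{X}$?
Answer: $16$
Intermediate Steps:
$m{\left(X \right)} = \frac{1}{X} + 2 X$ ($m{\left(X \right)} = 2 X + \frac{1}{X} = \frac{1}{X} + 2 X$)
$\left(-95 - 33 m{\left(-1 \right)}\right)^{2} = \left(-95 - 33 \left(\frac{1}{-1} + 2 \left(-1\right)\right)\right)^{2} = \left(-95 - 33 \left(-1 - 2\right)\right)^{2} = \left(-95 - -99\right)^{2} = \left(-95 + 99\right)^{2} = 4^{2} = 16$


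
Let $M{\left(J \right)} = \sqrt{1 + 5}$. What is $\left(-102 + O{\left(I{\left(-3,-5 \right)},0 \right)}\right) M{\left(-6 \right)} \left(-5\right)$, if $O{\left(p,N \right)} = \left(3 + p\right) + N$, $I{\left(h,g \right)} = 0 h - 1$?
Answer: $500 \sqrt{6} \approx 1224.7$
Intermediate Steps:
$I{\left(h,g \right)} = -1$ ($I{\left(h,g \right)} = 0 - 1 = -1$)
$M{\left(J \right)} = \sqrt{6}$
$O{\left(p,N \right)} = 3 + N + p$
$\left(-102 + O{\left(I{\left(-3,-5 \right)},0 \right)}\right) M{\left(-6 \right)} \left(-5\right) = \left(-102 + \left(3 + 0 - 1\right)\right) \sqrt{6} \left(-5\right) = \left(-102 + 2\right) \left(- 5 \sqrt{6}\right) = - 100 \left(- 5 \sqrt{6}\right) = 500 \sqrt{6}$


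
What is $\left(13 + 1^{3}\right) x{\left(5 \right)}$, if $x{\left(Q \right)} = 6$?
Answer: $84$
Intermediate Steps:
$\left(13 + 1^{3}\right) x{\left(5 \right)} = \left(13 + 1^{3}\right) 6 = \left(13 + 1\right) 6 = 14 \cdot 6 = 84$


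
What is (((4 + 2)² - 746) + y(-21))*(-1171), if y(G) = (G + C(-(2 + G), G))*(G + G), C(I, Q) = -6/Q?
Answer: -187360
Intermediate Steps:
y(G) = 2*G*(G - 6/G) (y(G) = (G - 6/G)*(G + G) = (G - 6/G)*(2*G) = 2*G*(G - 6/G))
(((4 + 2)² - 746) + y(-21))*(-1171) = (((4 + 2)² - 746) + (-12 + 2*(-21)²))*(-1171) = ((6² - 746) + (-12 + 2*441))*(-1171) = ((36 - 746) + (-12 + 882))*(-1171) = (-710 + 870)*(-1171) = 160*(-1171) = -187360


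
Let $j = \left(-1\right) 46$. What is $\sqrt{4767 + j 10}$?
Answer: $\sqrt{4307} \approx 65.628$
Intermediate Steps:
$j = -46$
$\sqrt{4767 + j 10} = \sqrt{4767 - 460} = \sqrt{4307}$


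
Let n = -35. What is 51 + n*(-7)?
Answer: 296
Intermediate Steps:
51 + n*(-7) = 51 - 35*(-7) = 51 + 245 = 296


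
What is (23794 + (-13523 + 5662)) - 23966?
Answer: -8033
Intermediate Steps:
(23794 + (-13523 + 5662)) - 23966 = (23794 - 7861) - 23966 = 15933 - 23966 = -8033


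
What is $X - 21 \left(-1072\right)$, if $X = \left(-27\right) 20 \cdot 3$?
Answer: $20892$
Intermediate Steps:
$X = -1620$ ($X = \left(-540\right) 3 = -1620$)
$X - 21 \left(-1072\right) = -1620 - 21 \left(-1072\right) = -1620 - -22512 = -1620 + 22512 = 20892$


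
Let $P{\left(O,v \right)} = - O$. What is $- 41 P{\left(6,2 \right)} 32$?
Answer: $7872$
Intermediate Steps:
$- 41 P{\left(6,2 \right)} 32 = - 41 \left(\left(-1\right) 6\right) 32 = \left(-41\right) \left(-6\right) 32 = 246 \cdot 32 = 7872$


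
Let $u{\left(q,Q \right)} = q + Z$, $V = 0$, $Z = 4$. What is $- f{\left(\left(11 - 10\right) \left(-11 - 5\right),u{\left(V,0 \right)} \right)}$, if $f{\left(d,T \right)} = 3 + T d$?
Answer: $61$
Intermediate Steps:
$u{\left(q,Q \right)} = 4 + q$ ($u{\left(q,Q \right)} = q + 4 = 4 + q$)
$- f{\left(\left(11 - 10\right) \left(-11 - 5\right),u{\left(V,0 \right)} \right)} = - (3 + \left(4 + 0\right) \left(11 - 10\right) \left(-11 - 5\right)) = - (3 + 4 \cdot 1 \left(-16\right)) = - (3 + 4 \left(-16\right)) = - (3 - 64) = \left(-1\right) \left(-61\right) = 61$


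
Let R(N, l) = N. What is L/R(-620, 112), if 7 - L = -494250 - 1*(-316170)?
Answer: -178087/620 ≈ -287.24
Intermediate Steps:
L = 178087 (L = 7 - (-494250 - 1*(-316170)) = 7 - (-494250 + 316170) = 7 - 1*(-178080) = 7 + 178080 = 178087)
L/R(-620, 112) = 178087/(-620) = 178087*(-1/620) = -178087/620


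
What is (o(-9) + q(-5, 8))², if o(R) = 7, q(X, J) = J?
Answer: 225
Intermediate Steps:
(o(-9) + q(-5, 8))² = (7 + 8)² = 15² = 225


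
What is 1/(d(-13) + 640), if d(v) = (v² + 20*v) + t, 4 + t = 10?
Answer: 1/555 ≈ 0.0018018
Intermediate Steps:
t = 6 (t = -4 + 10 = 6)
d(v) = 6 + v² + 20*v (d(v) = (v² + 20*v) + 6 = 6 + v² + 20*v)
1/(d(-13) + 640) = 1/((6 + (-13)² + 20*(-13)) + 640) = 1/((6 + 169 - 260) + 640) = 1/(-85 + 640) = 1/555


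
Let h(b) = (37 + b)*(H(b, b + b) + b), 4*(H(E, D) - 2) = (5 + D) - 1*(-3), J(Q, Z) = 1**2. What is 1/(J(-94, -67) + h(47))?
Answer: 1/6259 ≈ 0.00015977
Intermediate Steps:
J(Q, Z) = 1
H(E, D) = 4 + D/4 (H(E, D) = 2 + ((5 + D) - 1*(-3))/4 = 2 + ((5 + D) + 3)/4 = 2 + (8 + D)/4 = 2 + (2 + D/4) = 4 + D/4)
h(b) = (4 + 3*b/2)*(37 + b) (h(b) = (37 + b)*((4 + (b + b)/4) + b) = (37 + b)*((4 + (2*b)/4) + b) = (37 + b)*((4 + b/2) + b) = (37 + b)*(4 + 3*b/2) = (4 + 3*b/2)*(37 + b))
1/(J(-94, -67) + h(47)) = 1/(1 + (148 + (3/2)*47**2 + (119/2)*47)) = 1/(1 + (148 + (3/2)*2209 + 5593/2)) = 1/(1 + (148 + 6627/2 + 5593/2)) = 1/(1 + 6258) = 1/6259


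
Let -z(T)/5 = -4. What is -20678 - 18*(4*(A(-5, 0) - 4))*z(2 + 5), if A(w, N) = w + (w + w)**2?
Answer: -151718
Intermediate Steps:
z(T) = 20 (z(T) = -5*(-4) = 20)
A(w, N) = w + 4*w**2 (A(w, N) = w + (2*w)**2 = w + 4*w**2)
-20678 - 18*(4*(A(-5, 0) - 4))*z(2 + 5) = -20678 - 18*(4*(-5*(1 + 4*(-5)) - 4))*20 = -20678 - 18*(4*(-5*(1 - 20) - 4))*20 = -20678 - 18*(4*(-5*(-19) - 4))*20 = -20678 - 18*(4*(95 - 4))*20 = -20678 - 18*(4*91)*20 = -20678 - 18*364*20 = -20678 - 6552*20 = -20678 - 1*131040 = -20678 - 131040 = -151718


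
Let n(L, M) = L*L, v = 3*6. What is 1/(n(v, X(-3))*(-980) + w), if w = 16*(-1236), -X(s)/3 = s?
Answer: -1/337296 ≈ -2.9648e-6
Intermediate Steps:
X(s) = -3*s
v = 18
n(L, M) = L²
w = -19776
1/(n(v, X(-3))*(-980) + w) = 1/(18²*(-980) - 19776) = 1/(324*(-980) - 19776) = 1/(-317520 - 19776) = 1/(-337296) = -1/337296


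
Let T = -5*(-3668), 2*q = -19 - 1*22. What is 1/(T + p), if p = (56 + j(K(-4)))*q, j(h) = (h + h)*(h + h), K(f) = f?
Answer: 1/15880 ≈ 6.2972e-5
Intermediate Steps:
q = -41/2 (q = (-19 - 1*22)/2 = (-19 - 22)/2 = (½)*(-41) = -41/2 ≈ -20.500)
T = 18340
j(h) = 4*h² (j(h) = (2*h)*(2*h) = 4*h²)
p = -2460 (p = (56 + 4*(-4)²)*(-41/2) = (56 + 4*16)*(-41/2) = (56 + 64)*(-41/2) = 120*(-41/2) = -2460)
1/(T + p) = 1/(18340 - 2460) = 1/15880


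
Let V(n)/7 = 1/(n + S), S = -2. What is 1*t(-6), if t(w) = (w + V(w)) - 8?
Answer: -119/8 ≈ -14.875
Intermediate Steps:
V(n) = 7/(-2 + n) (V(n) = 7/(n - 2) = 7/(-2 + n))
t(w) = -8 + w + 7/(-2 + w) (t(w) = (w + 7/(-2 + w)) - 8 = -8 + w + 7/(-2 + w))
1*t(-6) = 1*((7 + (-8 - 6)*(-2 - 6))/(-2 - 6)) = 1*((7 - 14*(-8))/(-8)) = 1*(-(7 + 112)/8) = 1*(-⅛*119) = 1*(-119/8) = -119/8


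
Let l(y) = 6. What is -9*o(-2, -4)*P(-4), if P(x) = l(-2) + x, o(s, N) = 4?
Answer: -72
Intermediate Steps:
P(x) = 6 + x
-9*o(-2, -4)*P(-4) = -9*4*(6 - 4) = -36*2 = -1*72 = -72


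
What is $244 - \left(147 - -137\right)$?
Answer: $-40$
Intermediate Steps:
$244 - \left(147 - -137\right) = 244 - \left(147 + 137\right) = 244 - 284 = -40$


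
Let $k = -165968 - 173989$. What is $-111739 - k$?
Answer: $228218$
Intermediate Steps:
$k = -339957$
$-111739 - k = -111739 - -339957 = -111739 + 339957 = 228218$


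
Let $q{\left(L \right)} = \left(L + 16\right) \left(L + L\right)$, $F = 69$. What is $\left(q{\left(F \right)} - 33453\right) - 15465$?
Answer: $-37188$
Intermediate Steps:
$q{\left(L \right)} = 2 L \left(16 + L\right)$ ($q{\left(L \right)} = \left(16 + L\right) 2 L = 2 L \left(16 + L\right)$)
$\left(q{\left(F \right)} - 33453\right) - 15465 = \left(2 \cdot 69 \left(16 + 69\right) - 33453\right) - 15465 = \left(2 \cdot 69 \cdot 85 - 33453\right) - 15465 = \left(11730 - 33453\right) - 15465 = -21723 - 15465 = -37188$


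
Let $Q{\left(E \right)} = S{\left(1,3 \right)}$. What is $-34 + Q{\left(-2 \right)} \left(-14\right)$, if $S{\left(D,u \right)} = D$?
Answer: $-48$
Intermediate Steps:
$Q{\left(E \right)} = 1$
$-34 + Q{\left(-2 \right)} \left(-14\right) = -34 + 1 \left(-14\right) = -34 - 14 = -48$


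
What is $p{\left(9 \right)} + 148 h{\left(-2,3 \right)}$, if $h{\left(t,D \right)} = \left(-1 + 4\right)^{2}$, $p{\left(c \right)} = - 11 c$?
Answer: $1233$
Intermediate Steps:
$h{\left(t,D \right)} = 9$ ($h{\left(t,D \right)} = 3^{2} = 9$)
$p{\left(9 \right)} + 148 h{\left(-2,3 \right)} = \left(-11\right) 9 + 148 \cdot 9 = -99 + 1332 = 1233$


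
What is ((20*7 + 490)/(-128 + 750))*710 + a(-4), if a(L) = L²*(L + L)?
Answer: 183842/311 ≈ 591.13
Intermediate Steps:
a(L) = 2*L³ (a(L) = L²*(2*L) = 2*L³)
((20*7 + 490)/(-128 + 750))*710 + a(-4) = ((20*7 + 490)/(-128 + 750))*710 + 2*(-4)³ = ((140 + 490)/622)*710 + 2*(-64) = (630*(1/622))*710 - 128 = (315/311)*710 - 128 = 223650/311 - 128 = 183842/311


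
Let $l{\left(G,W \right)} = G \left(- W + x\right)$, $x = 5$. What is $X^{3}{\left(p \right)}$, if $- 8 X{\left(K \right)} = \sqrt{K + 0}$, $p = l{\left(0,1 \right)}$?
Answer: $0$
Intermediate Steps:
$l{\left(G,W \right)} = G \left(5 - W\right)$ ($l{\left(G,W \right)} = G \left(- W + 5\right) = G \left(5 - W\right)$)
$p = 0$ ($p = 0 \left(5 - 1\right) = 0 \cdot 4 = 0$)
$X{\left(K \right)} = - \frac{\sqrt{K}}{8}$ ($X{\left(K \right)} = - \frac{\sqrt{K + 0}}{8} = - \frac{\sqrt{K}}{8}$)
$X^{3}{\left(p \right)} = \left(- \frac{\sqrt{0}}{8}\right)^{3} = \left(\left(- \frac{1}{8}\right) 0\right)^{3} = 0^{3} = 0$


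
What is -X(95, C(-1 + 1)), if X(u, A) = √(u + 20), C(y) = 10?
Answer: -√115 ≈ -10.724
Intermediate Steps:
X(u, A) = √(20 + u)
-X(95, C(-1 + 1)) = -√(20 + 95) = -√115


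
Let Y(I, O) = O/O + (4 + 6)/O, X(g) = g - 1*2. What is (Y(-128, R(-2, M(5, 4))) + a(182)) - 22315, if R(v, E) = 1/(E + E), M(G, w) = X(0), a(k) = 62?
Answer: -22292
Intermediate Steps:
X(g) = -2 + g (X(g) = g - 2 = -2 + g)
M(G, w) = -2 (M(G, w) = -2 + 0 = -2)
R(v, E) = 1/(2*E)
Y(I, O) = 1 + 10/O
(Y(-128, R(-2, M(5, 4))) + a(182)) - 22315 = ((10 + (½)/(-2))/(((½)/(-2))) + 62) - 22315 = ((10 + (½)*(-½))/(((½)*(-½))) + 62) - 22315 = ((10 - ¼)/(-¼) + 62) - 22315 = (-4*39/4 + 62) - 22315 = (-39 + 62) - 22315 = 23 - 22315 = -22292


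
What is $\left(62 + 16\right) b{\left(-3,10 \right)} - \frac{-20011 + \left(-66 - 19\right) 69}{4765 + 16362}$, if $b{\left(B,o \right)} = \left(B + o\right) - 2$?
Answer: $\frac{8265406}{21127} \approx 391.22$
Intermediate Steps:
$b{\left(B,o \right)} = -2 + B + o$
$\left(62 + 16\right) b{\left(-3,10 \right)} - \frac{-20011 + \left(-66 - 19\right) 69}{4765 + 16362} = \left(62 + 16\right) \left(-2 - 3 + 10\right) - \frac{-20011 + \left(-66 - 19\right) 69}{4765 + 16362} = 78 \cdot 5 - \frac{-20011 - 5865}{21127} = 390 - \left(-20011 - 5865\right) \frac{1}{21127} = 390 - \left(-25876\right) \frac{1}{21127} = 390 - - \frac{25876}{21127} = 390 + \frac{25876}{21127} = \frac{8265406}{21127}$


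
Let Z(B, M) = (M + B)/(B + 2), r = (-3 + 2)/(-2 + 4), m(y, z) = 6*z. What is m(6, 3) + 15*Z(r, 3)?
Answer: 43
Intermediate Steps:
r = -½ (r = -1/2 = -1*½ = -½ ≈ -0.50000)
Z(B, M) = (B + M)/(2 + B)
m(6, 3) + 15*Z(r, 3) = 6*3 + 15*((-½ + 3)/(2 - ½)) = 18 + 15*((5/2)/(3/2)) = 18 + 15*((⅔)*(5/2)) = 18 + 15*(5/3) = 18 + 25 = 43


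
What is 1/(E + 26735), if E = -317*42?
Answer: 1/13421 ≈ 7.4510e-5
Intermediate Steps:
E = -13314
1/(E + 26735) = 1/(-13314 + 26735) = 1/13421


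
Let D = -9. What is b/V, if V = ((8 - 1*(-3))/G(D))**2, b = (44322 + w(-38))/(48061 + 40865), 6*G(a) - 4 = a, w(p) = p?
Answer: 276775/96840414 ≈ 0.0028581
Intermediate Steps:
G(a) = 2/3 + a/6
b = 22142/44463 (b = (44322 - 38)/(48061 + 40865) = 44284/88926 = 44284*(1/88926) = 22142/44463 ≈ 0.49799)
V = 4356/25 (V = ((8 - 1*(-3))/(2/3 + (1/6)*(-9)))**2 = ((8 + 3)/(2/3 - 3/2))**2 = (11/(-5/6))**2 = (11*(-6/5))**2 = (-66/5)**2 = 4356/25 ≈ 174.24)
b/V = 22142/(44463*(4356/25)) = (22142/44463)*(25/4356) = 276775/96840414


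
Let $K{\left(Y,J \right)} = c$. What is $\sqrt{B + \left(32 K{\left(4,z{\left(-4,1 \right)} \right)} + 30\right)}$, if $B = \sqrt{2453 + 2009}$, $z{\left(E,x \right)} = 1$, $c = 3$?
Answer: $\sqrt{126 + \sqrt{4462}} \approx 13.885$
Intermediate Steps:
$K{\left(Y,J \right)} = 3$
$B = \sqrt{4462} \approx 66.798$
$\sqrt{B + \left(32 K{\left(4,z{\left(-4,1 \right)} \right)} + 30\right)} = \sqrt{\sqrt{4462} + \left(32 \cdot 3 + 30\right)} = \sqrt{\sqrt{4462} + \left(96 + 30\right)} = \sqrt{\sqrt{4462} + 126} = \sqrt{126 + \sqrt{4462}}$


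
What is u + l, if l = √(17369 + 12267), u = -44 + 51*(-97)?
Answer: -4991 + 2*√7409 ≈ -4818.9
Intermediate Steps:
u = -4991 (u = -44 - 4947 = -4991)
l = 2*√7409 (l = √29636 = 2*√7409 ≈ 172.15)
u + l = -4991 + 2*√7409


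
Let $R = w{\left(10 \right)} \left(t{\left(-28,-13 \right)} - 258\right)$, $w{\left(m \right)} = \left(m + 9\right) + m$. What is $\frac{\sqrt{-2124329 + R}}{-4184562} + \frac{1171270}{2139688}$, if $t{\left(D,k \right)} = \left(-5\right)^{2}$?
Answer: $\frac{585635}{1069844} - \frac{17 i \sqrt{7374}}{4184562} \approx 0.5474 - 0.00034886 i$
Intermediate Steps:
$t{\left(D,k \right)} = 25$
$w{\left(m \right)} = 9 + 2 m$ ($w{\left(m \right)} = \left(9 + m\right) + m = 9 + 2 m$)
$R = -6757$ ($R = \left(9 + 2 \cdot 10\right) \left(25 - 258\right) = \left(9 + 20\right) \left(-233\right) = 29 \left(-233\right) = -6757$)
$\frac{\sqrt{-2124329 + R}}{-4184562} + \frac{1171270}{2139688} = \frac{\sqrt{-2124329 - 6757}}{-4184562} + \frac{1171270}{2139688} = \sqrt{-2131086} \left(- \frac{1}{4184562}\right) + 1171270 \cdot \frac{1}{2139688} = 17 i \sqrt{7374} \left(- \frac{1}{4184562}\right) + \frac{585635}{1069844} = - \frac{17 i \sqrt{7374}}{4184562} + \frac{585635}{1069844} = \frac{585635}{1069844} - \frac{17 i \sqrt{7374}}{4184562}$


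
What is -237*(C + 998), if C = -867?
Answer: -31047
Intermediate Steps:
-237*(C + 998) = -237*(-867 + 998) = -237*131 = -31047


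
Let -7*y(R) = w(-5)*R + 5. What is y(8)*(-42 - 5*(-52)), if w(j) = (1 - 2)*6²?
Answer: 61694/7 ≈ 8813.4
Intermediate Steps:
w(j) = -36 (w(j) = -1*36 = -36)
y(R) = -5/7 + 36*R/7 (y(R) = -(-36*R + 5)/7 = -(5 - 36*R)/7 = -5/7 + 36*R/7)
y(8)*(-42 - 5*(-52)) = (-5/7 + (36/7)*8)*(-42 - 5*(-52)) = (-5/7 + 288/7)*(-42 + 260) = (283/7)*218 = 61694/7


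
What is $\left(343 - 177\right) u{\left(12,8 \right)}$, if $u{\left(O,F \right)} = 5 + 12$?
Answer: $2822$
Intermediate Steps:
$u{\left(O,F \right)} = 17$
$\left(343 - 177\right) u{\left(12,8 \right)} = \left(343 - 177\right) 17 = 166 \cdot 17 = 2822$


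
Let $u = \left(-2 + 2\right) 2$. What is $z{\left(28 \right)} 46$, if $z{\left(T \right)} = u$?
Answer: $0$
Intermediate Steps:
$u = 0$ ($u = 0 \cdot 2 = 0$)
$z{\left(T \right)} = 0$
$z{\left(28 \right)} 46 = 0 \cdot 46 = 0$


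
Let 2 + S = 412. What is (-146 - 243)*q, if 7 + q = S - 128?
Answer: -106975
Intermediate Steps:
S = 410 (S = -2 + 412 = 410)
q = 275 (q = -7 + (410 - 128) = -7 + 282 = 275)
(-146 - 243)*q = (-146 - 243)*275 = -389*275 = -106975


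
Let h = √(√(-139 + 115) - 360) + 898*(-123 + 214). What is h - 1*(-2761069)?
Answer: 2842787 + √(-360 + 2*I*√6) ≈ 2.8428e+6 + 18.974*I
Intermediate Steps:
h = 81718 + √(-360 + 2*I*√6) (h = √(√(-24) - 360) + 898*91 = √(2*I*√6 - 360) + 81718 = √(-360 + 2*I*√6) + 81718 = 81718 + √(-360 + 2*I*√6) ≈ 81718.0 + 18.974*I)
h - 1*(-2761069) = (81718 + √(-360 + 2*I*√6)) - 1*(-2761069) = (81718 + √(-360 + 2*I*√6)) + 2761069 = 2842787 + √(-360 + 2*I*√6)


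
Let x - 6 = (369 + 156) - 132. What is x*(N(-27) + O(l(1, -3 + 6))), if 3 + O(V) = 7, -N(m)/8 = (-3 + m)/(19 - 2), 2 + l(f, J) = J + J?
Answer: 122892/17 ≈ 7228.9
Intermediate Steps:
l(f, J) = -2 + 2*J (l(f, J) = -2 + (J + J) = -2 + 2*J)
x = 399 (x = 6 + ((369 + 156) - 132) = 6 + (525 - 132) = 6 + 393 = 399)
N(m) = 24/17 - 8*m/17 (N(m) = -8*(-3 + m)/(19 - 2) = -8*(-3 + m)/17 = -8*(-3/17 + m/17) = 24/17 - 8*m/17)
O(V) = 4 (O(V) = -3 + 7 = 4)
x*(N(-27) + O(l(1, -3 + 6))) = 399*((24/17 - 8/17*(-27)) + 4) = 399*((24/17 + 216/17) + 4) = 399*(240/17 + 4) = 399*(308/17) = 122892/17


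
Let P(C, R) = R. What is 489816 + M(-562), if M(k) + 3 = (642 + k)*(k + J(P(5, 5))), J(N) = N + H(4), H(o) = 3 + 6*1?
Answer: 445973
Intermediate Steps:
H(o) = 9 (H(o) = 3 + 6 = 9)
J(N) = 9 + N (J(N) = N + 9 = 9 + N)
M(k) = -3 + (14 + k)*(642 + k) (M(k) = -3 + (642 + k)*(k + (9 + 5)) = -3 + (642 + k)*(k + 14) = -3 + (642 + k)*(14 + k) = -3 + (14 + k)*(642 + k))
489816 + M(-562) = 489816 + (8985 + (-562)² + 656*(-562)) = 489816 + (8985 + 315844 - 368672) = 489816 - 43843 = 445973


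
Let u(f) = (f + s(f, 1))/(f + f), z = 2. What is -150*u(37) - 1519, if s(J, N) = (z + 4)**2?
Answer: -61678/37 ≈ -1667.0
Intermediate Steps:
s(J, N) = 36 (s(J, N) = (2 + 4)**2 = 6**2 = 36)
u(f) = (36 + f)/(2*f) (u(f) = (f + 36)/(f + f) = (36 + f)/((2*f)) = (36 + f)*(1/(2*f)) = (36 + f)/(2*f))
-150*u(37) - 1519 = -75*(36 + 37)/37 - 1519 = -75*73/37 - 1519 = -150*73/74 - 1519 = -5475/37 - 1519 = -61678/37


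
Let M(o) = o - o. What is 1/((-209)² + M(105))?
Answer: 1/43681 ≈ 2.2893e-5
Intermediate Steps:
M(o) = 0
1/((-209)² + M(105)) = 1/((-209)² + 0) = 1/(43681 + 0) = 1/43681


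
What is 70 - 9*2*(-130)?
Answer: 2410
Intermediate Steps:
70 - 9*2*(-130) = 70 - 18*(-130) = 70 + 2340 = 2410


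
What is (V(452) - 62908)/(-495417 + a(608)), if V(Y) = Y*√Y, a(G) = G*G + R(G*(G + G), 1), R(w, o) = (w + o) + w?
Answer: -15727/338226 + 113*√113/169113 ≈ -0.039396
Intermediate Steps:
R(w, o) = o + 2*w (R(w, o) = (o + w) + w = o + 2*w)
a(G) = 1 + 5*G² (a(G) = G*G + (1 + 2*(G*(G + G))) = G² + (1 + 2*(G*(2*G))) = G² + (1 + 2*(2*G²)) = G² + (1 + 4*G²) = 1 + 5*G²)
V(Y) = Y^(3/2)
(V(452) - 62908)/(-495417 + a(608)) = (452^(3/2) - 62908)/(-495417 + (1 + 5*608²)) = (904*√113 - 62908)/(-495417 + (1 + 5*369664)) = (-62908 + 904*√113)/(-495417 + (1 + 1848320)) = (-62908 + 904*√113)/(-495417 + 1848321) = (-62908 + 904*√113)/1352904 = (-62908 + 904*√113)*(1/1352904) = -15727/338226 + 113*√113/169113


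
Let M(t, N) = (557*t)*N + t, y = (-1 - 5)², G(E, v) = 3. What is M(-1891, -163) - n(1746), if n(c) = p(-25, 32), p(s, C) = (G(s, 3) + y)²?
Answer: 171682369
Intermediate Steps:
y = 36 (y = (-6)² = 36)
p(s, C) = 1521 (p(s, C) = (3 + 36)² = 39² = 1521)
M(t, N) = t + 557*N*t (M(t, N) = 557*N*t + t = t + 557*N*t)
n(c) = 1521
M(-1891, -163) - n(1746) = -1891*(1 + 557*(-163)) - 1*1521 = -1891*(1 - 90791) - 1521 = -1891*(-90790) - 1521 = 171683890 - 1521 = 171682369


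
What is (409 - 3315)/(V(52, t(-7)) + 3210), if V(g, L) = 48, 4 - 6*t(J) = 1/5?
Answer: -1453/1629 ≈ -0.89196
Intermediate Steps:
t(J) = 19/30 (t(J) = 2/3 - 1/6/5 = 2/3 - 1/6*1/5 = 2/3 - 1/30 = 19/30)
(409 - 3315)/(V(52, t(-7)) + 3210) = (409 - 3315)/(48 + 3210) = -2906/3258 = -2906*1/3258 = -1453/1629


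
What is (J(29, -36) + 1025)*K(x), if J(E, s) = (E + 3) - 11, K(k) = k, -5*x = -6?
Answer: 6276/5 ≈ 1255.2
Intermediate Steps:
x = 6/5 (x = -1/5*(-6) = 6/5 ≈ 1.2000)
J(E, s) = -8 + E (J(E, s) = (3 + E) - 11 = -8 + E)
(J(29, -36) + 1025)*K(x) = ((-8 + 29) + 1025)*(6/5) = (21 + 1025)*(6/5) = 1046*(6/5) = 6276/5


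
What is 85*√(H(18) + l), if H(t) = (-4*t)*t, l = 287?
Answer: 85*I*√1009 ≈ 2700.0*I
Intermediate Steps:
H(t) = -4*t²
85*√(H(18) + l) = 85*√(-4*18² + 287) = 85*√(-4*324 + 287) = 85*√(-1296 + 287) = 85*√(-1009) = 85*(I*√1009) = 85*I*√1009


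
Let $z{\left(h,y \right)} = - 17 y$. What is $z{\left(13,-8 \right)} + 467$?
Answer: $603$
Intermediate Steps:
$z{\left(13,-8 \right)} + 467 = \left(-17\right) \left(-8\right) + 467 = 136 + 467 = 603$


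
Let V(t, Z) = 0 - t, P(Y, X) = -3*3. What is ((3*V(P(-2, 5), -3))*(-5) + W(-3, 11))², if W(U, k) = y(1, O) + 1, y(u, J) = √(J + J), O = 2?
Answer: 17424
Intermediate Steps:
y(u, J) = √2*√J (y(u, J) = √(2*J) = √2*√J)
P(Y, X) = -9
W(U, k) = 3 (W(U, k) = √2*√2 + 1 = 2 + 1 = 3)
V(t, Z) = -t
((3*V(P(-2, 5), -3))*(-5) + W(-3, 11))² = ((3*(-1*(-9)))*(-5) + 3)² = ((3*9)*(-5) + 3)² = (27*(-5) + 3)² = (-135 + 3)² = (-132)² = 17424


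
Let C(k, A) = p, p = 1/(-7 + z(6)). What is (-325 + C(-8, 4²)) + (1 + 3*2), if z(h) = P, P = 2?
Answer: -1591/5 ≈ -318.20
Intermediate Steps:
z(h) = 2
p = -⅕ (p = 1/(-7 + 2) = 1/(-5) = -⅕ ≈ -0.20000)
C(k, A) = -⅕
(-325 + C(-8, 4²)) + (1 + 3*2) = (-325 - ⅕) + (1 + 3*2) = -1626/5 + (1 + 6) = -1626/5 + 7 = -1591/5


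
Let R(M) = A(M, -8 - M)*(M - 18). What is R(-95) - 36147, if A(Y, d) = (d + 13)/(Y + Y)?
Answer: -685663/19 ≈ -36088.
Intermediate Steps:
A(Y, d) = (13 + d)/(2*Y) (A(Y, d) = (13 + d)/((2*Y)) = (13 + d)*(1/(2*Y)) = (13 + d)/(2*Y))
R(M) = (-18 + M)*(5 - M)/(2*M) (R(M) = ((13 + (-8 - M))/(2*M))*(M - 18) = ((5 - M)/(2*M))*(-18 + M) = (-18 + M)*(5 - M)/(2*M))
R(-95) - 36147 = (23/2 - 45/(-95) - 1/2*(-95)) - 36147 = (23/2 - 45*(-1/95) + 95/2) - 36147 = (23/2 + 9/19 + 95/2) - 36147 = 1130/19 - 36147 = -685663/19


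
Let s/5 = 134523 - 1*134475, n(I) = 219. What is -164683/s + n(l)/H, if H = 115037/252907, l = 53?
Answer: -5651846351/27608880 ≈ -204.71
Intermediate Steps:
s = 240 (s = 5*(134523 - 1*134475) = 5*(134523 - 134475) = 5*48 = 240)
H = 115037/252907 (H = 115037*(1/252907) = 115037/252907 ≈ 0.45486)
-164683/s + n(l)/H = -164683/240 + 219/(115037/252907) = -164683*1/240 + 219*(252907/115037) = -164683/240 + 55386633/115037 = -5651846351/27608880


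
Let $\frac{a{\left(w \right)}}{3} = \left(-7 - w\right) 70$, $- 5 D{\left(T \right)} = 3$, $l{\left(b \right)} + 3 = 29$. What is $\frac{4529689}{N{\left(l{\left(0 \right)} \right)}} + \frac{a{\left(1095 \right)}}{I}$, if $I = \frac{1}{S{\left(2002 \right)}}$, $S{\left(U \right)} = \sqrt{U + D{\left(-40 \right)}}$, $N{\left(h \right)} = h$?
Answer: $\frac{4529689}{26} - 46284 \sqrt{50035} \approx -1.0179 \cdot 10^{7}$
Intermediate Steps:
$l{\left(b \right)} = 26$ ($l{\left(b \right)} = -3 + 29 = 26$)
$D{\left(T \right)} = - \frac{3}{5}$ ($D{\left(T \right)} = \left(- \frac{1}{5}\right) 3 = - \frac{3}{5}$)
$a{\left(w \right)} = -1470 - 210 w$ ($a{\left(w \right)} = 3 \left(-7 - w\right) 70 = 3 \left(-490 - 70 w\right) = -1470 - 210 w$)
$S{\left(U \right)} = \sqrt{- \frac{3}{5} + U}$ ($S{\left(U \right)} = \sqrt{U - \frac{3}{5}} = \sqrt{- \frac{3}{5} + U}$)
$I = \frac{\sqrt{50035}}{10007}$ ($I = \frac{1}{\frac{1}{5} \sqrt{-15 + 25 \cdot 2002}} = \frac{1}{\frac{1}{5} \sqrt{-15 + 50050}} = \frac{1}{\frac{1}{5} \sqrt{50035}} = \frac{\sqrt{50035}}{10007} \approx 0.022353$)
$\frac{4529689}{N{\left(l{\left(0 \right)} \right)}} + \frac{a{\left(1095 \right)}}{I} = \frac{4529689}{26} + \frac{-1470 - 229950}{\frac{1}{10007} \sqrt{50035}} = 4529689 \cdot \frac{1}{26} + \left(-1470 - 229950\right) \frac{\sqrt{50035}}{5} = \frac{4529689}{26} - 231420 \frac{\sqrt{50035}}{5} = \frac{4529689}{26} - 46284 \sqrt{50035}$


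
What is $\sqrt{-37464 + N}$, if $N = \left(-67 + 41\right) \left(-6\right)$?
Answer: $2 i \sqrt{9327} \approx 193.15 i$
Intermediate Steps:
$N = 156$ ($N = \left(-26\right) \left(-6\right) = 156$)
$\sqrt{-37464 + N} = \sqrt{-37464 + 156} = \sqrt{-37308} = 2 i \sqrt{9327}$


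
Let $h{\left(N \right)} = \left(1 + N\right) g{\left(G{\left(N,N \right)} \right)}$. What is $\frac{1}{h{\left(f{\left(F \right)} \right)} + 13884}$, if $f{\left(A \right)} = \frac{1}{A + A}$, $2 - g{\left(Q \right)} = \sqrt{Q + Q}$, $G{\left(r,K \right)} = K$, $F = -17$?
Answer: $\frac{30320724}{421031790013} + \frac{374 i \sqrt{17}}{1263095370039} \approx 7.2015 \cdot 10^{-5} + 1.2208 \cdot 10^{-9} i$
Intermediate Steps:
$g{\left(Q \right)} = 2 - \sqrt{2} \sqrt{Q}$ ($g{\left(Q \right)} = 2 - \sqrt{Q + Q} = 2 - \sqrt{2 Q} = 2 - \sqrt{2} \sqrt{Q}$)
$f{\left(A \right)} = \frac{1}{2 A}$
$h{\left(N \right)} = \left(1 + N\right) \left(2 - \sqrt{2} \sqrt{N}\right)$
$\frac{1}{h{\left(f{\left(F \right)} \right)} + 13884} = \frac{1}{- \left(1 + \frac{1}{2 \left(-17\right)}\right) \left(-2 + \sqrt{2} \sqrt{\frac{1}{2 \left(-17\right)}}\right) + 13884} = \frac{1}{- \left(1 + \frac{1}{2} \left(- \frac{1}{17}\right)\right) \left(-2 + \sqrt{2} \sqrt{\frac{1}{2} \left(- \frac{1}{17}\right)}\right) + 13884} = \frac{1}{- \left(1 - \frac{1}{34}\right) \left(-2 + \sqrt{2} \sqrt{- \frac{1}{34}}\right) + 13884} = \frac{1}{\left(-1\right) \frac{33}{34} \left(-2 + \sqrt{2} \frac{i \sqrt{34}}{34}\right) + 13884} = \frac{1}{\left(-1\right) \frac{33}{34} \left(-2 + \frac{i \sqrt{17}}{17}\right) + 13884} = \frac{1}{\left(\frac{33}{17} - \frac{33 i \sqrt{17}}{578}\right) + 13884} = \frac{1}{\frac{236061}{17} - \frac{33 i \sqrt{17}}{578}}$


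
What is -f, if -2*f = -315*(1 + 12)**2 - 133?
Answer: -26684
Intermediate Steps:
f = 26684 (f = -(-315*(1 + 12)**2 - 133)/2 = -(-315*13**2 - 133)/2 = -(-315*169 - 133)/2 = -(-53235 - 133)/2 = -1/2*(-53368) = 26684)
-f = -1*26684 = -26684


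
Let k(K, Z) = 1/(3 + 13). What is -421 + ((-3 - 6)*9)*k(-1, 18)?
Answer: -6817/16 ≈ -426.06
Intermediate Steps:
k(K, Z) = 1/16
-421 + ((-3 - 6)*9)*k(-1, 18) = -421 + ((-3 - 6)*9)*(1/16) = -421 - 9*9*(1/16) = -421 - 81*1/16 = -421 - 81/16 = -6817/16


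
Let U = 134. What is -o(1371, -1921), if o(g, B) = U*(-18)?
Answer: 2412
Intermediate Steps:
o(g, B) = -2412 (o(g, B) = 134*(-18) = -2412)
-o(1371, -1921) = -1*(-2412) = 2412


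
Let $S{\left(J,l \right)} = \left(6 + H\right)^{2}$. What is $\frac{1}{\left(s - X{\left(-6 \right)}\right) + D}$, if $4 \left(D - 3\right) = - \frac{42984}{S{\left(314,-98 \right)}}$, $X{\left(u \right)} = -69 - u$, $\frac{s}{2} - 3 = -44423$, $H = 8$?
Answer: $- \frac{98}{8705225} \approx -1.1258 \cdot 10^{-5}$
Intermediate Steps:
$s = -88840$ ($s = 6 + 2 \left(-44423\right) = 6 - 88846 = -88840$)
$S{\left(J,l \right)} = 196$ ($S{\left(J,l \right)} = \left(6 + 8\right)^{2} = 14^{2} = 196$)
$D = - \frac{5079}{98}$ ($D = 3 + \frac{\left(-42984\right) \frac{1}{196}}{4} = 3 + \frac{1}{4} \left(- \frac{10746}{49}\right) = 3 - \frac{5373}{98} = - \frac{5079}{98} \approx -51.827$)
$\frac{1}{\left(s - X{\left(-6 \right)}\right) + D} = \frac{1}{\left(-88840 - \left(-69 - -6\right)\right) - \frac{5079}{98}} = \frac{1}{\left(-88840 - \left(-69 + 6\right)\right) - \frac{5079}{98}} = \frac{1}{\left(-88840 - -63\right) - \frac{5079}{98}} = \frac{1}{\left(-88840 + 63\right) - \frac{5079}{98}} = \frac{1}{-88777 - \frac{5079}{98}} = \frac{1}{- \frac{8705225}{98}} = - \frac{98}{8705225}$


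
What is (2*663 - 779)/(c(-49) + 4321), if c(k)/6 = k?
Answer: 547/4027 ≈ 0.13583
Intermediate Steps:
c(k) = 6*k
(2*663 - 779)/(c(-49) + 4321) = (2*663 - 779)/(6*(-49) + 4321) = (1326 - 779)/(-294 + 4321) = 547/4027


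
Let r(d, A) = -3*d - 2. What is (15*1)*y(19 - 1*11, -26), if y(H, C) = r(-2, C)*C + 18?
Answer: -1290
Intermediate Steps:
r(d, A) = -2 - 3*d
y(H, C) = 18 + 4*C (y(H, C) = (-2 - 3*(-2))*C + 18 = (-2 + 6)*C + 18 = 4*C + 18 = 18 + 4*C)
(15*1)*y(19 - 1*11, -26) = (15*1)*(18 + 4*(-26)) = 15*(18 - 104) = 15*(-86) = -1290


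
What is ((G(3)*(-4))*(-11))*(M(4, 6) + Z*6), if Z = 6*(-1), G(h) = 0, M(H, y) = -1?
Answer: 0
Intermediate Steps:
Z = -6
((G(3)*(-4))*(-11))*(M(4, 6) + Z*6) = ((0*(-4))*(-11))*(-1 - 6*6) = (0*(-11))*(-1 - 36) = 0*(-37) = 0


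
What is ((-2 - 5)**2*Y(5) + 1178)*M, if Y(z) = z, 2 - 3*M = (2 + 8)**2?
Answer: -139454/3 ≈ -46485.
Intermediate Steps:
M = -98/3 (M = 2/3 - (2 + 8)**2/3 = 2/3 - 1/3*10**2 = 2/3 - 1/3*100 = 2/3 - 100/3 = -98/3 ≈ -32.667)
((-2 - 5)**2*Y(5) + 1178)*M = ((-2 - 5)**2*5 + 1178)*(-98/3) = ((-7)**2*5 + 1178)*(-98/3) = (49*5 + 1178)*(-98/3) = (245 + 1178)*(-98/3) = 1423*(-98/3) = -139454/3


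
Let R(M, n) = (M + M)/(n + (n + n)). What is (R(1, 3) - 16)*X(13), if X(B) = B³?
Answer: -311974/9 ≈ -34664.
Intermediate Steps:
R(M, n) = 2*M/(3*n) (R(M, n) = (2*M)/(n + 2*n) = (2*M)/((3*n)) = (2*M)*(1/(3*n)) = 2*M/(3*n))
(R(1, 3) - 16)*X(13) = ((⅔)*1/3 - 16)*13³ = ((⅔)*1*(⅓) - 16)*2197 = (2/9 - 16)*2197 = -142/9*2197 = -311974/9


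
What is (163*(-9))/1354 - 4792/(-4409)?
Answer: 20365/5969786 ≈ 0.0034113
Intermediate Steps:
(163*(-9))/1354 - 4792/(-4409) = -1467*1/1354 - 4792*(-1/4409) = -1467/1354 + 4792/4409 = 20365/5969786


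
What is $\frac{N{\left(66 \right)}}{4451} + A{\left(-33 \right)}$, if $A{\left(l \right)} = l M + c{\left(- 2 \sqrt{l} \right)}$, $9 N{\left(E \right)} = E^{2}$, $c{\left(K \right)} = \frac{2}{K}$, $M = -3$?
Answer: $\frac{441133}{4451} + \frac{i \sqrt{33}}{33} \approx 99.109 + 0.17408 i$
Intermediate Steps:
$N{\left(E \right)} = \frac{E^{2}}{9}$
$A{\left(l \right)} = - \frac{1}{\sqrt{l}} - 3 l$ ($A{\left(l \right)} = l \left(-3\right) + \frac{2}{\left(-2\right) \sqrt{l}} = - 3 l + 2 \left(- \frac{1}{2 \sqrt{l}}\right) = - 3 l - \frac{1}{\sqrt{l}} = - \frac{1}{\sqrt{l}} - 3 l$)
$\frac{N{\left(66 \right)}}{4451} + A{\left(-33 \right)} = \frac{\frac{1}{9} \cdot 66^{2}}{4451} - \left(-99 - \frac{i \sqrt{33}}{33}\right) = \frac{1}{9} \cdot 4356 \cdot \frac{1}{4451} + \left(- \frac{\left(-1\right) i \sqrt{33}}{33} + 99\right) = 484 \cdot \frac{1}{4451} + \left(\frac{i \sqrt{33}}{33} + 99\right) = \frac{484}{4451} + \left(99 + \frac{i \sqrt{33}}{33}\right) = \frac{441133}{4451} + \frac{i \sqrt{33}}{33}$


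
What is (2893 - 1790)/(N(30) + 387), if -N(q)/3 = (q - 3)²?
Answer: -1103/1800 ≈ -0.61278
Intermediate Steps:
N(q) = -3*(-3 + q)² (N(q) = -3*(q - 3)² = -3*(-3 + q)²)
(2893 - 1790)/(N(30) + 387) = (2893 - 1790)/(-3*(-3 + 30)² + 387) = 1103/(-3*27² + 387) = 1103/(-3*729 + 387) = 1103/(-2187 + 387) = 1103/(-1800) = 1103*(-1/1800) = -1103/1800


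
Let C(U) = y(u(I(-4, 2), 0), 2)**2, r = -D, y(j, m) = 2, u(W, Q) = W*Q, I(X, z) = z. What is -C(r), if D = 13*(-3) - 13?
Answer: -4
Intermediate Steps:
D = -52 (D = -39 - 13 = -52)
u(W, Q) = Q*W
r = 52 (r = -1*(-52) = 52)
C(U) = 4 (C(U) = 2**2 = 4)
-C(r) = -1*4 = -4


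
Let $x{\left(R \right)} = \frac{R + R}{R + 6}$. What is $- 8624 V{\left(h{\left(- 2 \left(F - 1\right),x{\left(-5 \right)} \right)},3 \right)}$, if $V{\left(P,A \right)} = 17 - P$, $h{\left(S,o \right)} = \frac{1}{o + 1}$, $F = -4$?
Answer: $- \frac{1328096}{9} \approx -1.4757 \cdot 10^{5}$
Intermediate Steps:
$x{\left(R \right)} = \frac{2 R}{6 + R}$
$h{\left(S,o \right)} = \frac{1}{1 + o}$
$- 8624 V{\left(h{\left(- 2 \left(F - 1\right),x{\left(-5 \right)} \right)},3 \right)} = - 8624 \left(17 - \frac{1}{1 + 2 \left(-5\right) \frac{1}{6 - 5}}\right) = - 8624 \left(17 - \frac{1}{1 + 2 \left(-5\right) 1^{-1}}\right) = - 8624 \left(17 - \frac{1}{1 + 2 \left(-5\right) 1}\right) = - 8624 \left(17 - \frac{1}{1 - 10}\right) = - 8624 \left(17 - \frac{1}{-9}\right) = - 8624 \left(17 - - \frac{1}{9}\right) = - 8624 \left(17 + \frac{1}{9}\right) = \left(-8624\right) \frac{154}{9} = - \frac{1328096}{9}$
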